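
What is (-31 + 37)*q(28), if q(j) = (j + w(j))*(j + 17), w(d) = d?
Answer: 15120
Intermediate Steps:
q(j) = 2*j*(17 + j) (q(j) = (j + j)*(j + 17) = (2*j)*(17 + j) = 2*j*(17 + j))
(-31 + 37)*q(28) = (-31 + 37)*(2*28*(17 + 28)) = 6*(2*28*45) = 6*2520 = 15120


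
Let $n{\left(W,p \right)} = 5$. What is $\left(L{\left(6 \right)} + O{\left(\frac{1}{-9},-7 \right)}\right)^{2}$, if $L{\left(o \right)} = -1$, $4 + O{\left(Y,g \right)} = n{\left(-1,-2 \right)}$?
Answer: $0$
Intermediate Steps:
$O{\left(Y,g \right)} = 1$ ($O{\left(Y,g \right)} = -4 + 5 = 1$)
$\left(L{\left(6 \right)} + O{\left(\frac{1}{-9},-7 \right)}\right)^{2} = \left(-1 + 1\right)^{2} = 0^{2} = 0$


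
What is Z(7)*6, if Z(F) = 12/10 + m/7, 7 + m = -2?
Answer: -18/35 ≈ -0.51429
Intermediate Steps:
m = -9 (m = -7 - 2 = -9)
Z(F) = -3/35 (Z(F) = 12/10 - 9/7 = 12*(⅒) - 9*⅐ = 6/5 - 9/7 = -3/35)
Z(7)*6 = -3/35*6 = -18/35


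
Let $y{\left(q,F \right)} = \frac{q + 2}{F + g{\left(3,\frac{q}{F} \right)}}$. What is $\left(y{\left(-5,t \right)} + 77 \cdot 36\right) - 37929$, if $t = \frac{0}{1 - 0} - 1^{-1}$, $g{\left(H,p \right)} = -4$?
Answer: $- \frac{175782}{5} \approx -35156.0$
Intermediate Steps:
$t = -1$ ($t = \frac{0}{1 + 0} - 1 = \frac{0}{1} - 1 = 0 \cdot 1 - 1 = 0 - 1 = -1$)
$y{\left(q,F \right)} = \frac{2 + q}{-4 + F}$ ($y{\left(q,F \right)} = \frac{q + 2}{F - 4} = \frac{2 + q}{-4 + F}$)
$\left(y{\left(-5,t \right)} + 77 \cdot 36\right) - 37929 = \left(\frac{2 - 5}{-4 - 1} + 77 \cdot 36\right) - 37929 = \left(\frac{1}{-5} \left(-3\right) + 2772\right) - 37929 = \left(\left(- \frac{1}{5}\right) \left(-3\right) + 2772\right) - 37929 = \left(\frac{3}{5} + 2772\right) - 37929 = \frac{13863}{5} - 37929 = - \frac{175782}{5}$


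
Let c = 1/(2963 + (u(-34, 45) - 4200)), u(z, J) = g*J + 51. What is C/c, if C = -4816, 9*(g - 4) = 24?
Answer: 4266976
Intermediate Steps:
g = 20/3 (g = 4 + (1/9)*24 = 4 + 8/3 = 20/3 ≈ 6.6667)
u(z, J) = 51 + 20*J/3 (u(z, J) = 20*J/3 + 51 = 51 + 20*J/3)
c = -1/886 (c = 1/(2963 + ((51 + (20/3)*45) - 4200)) = 1/(2963 + ((51 + 300) - 4200)) = 1/(2963 + (351 - 4200)) = 1/(2963 - 3849) = 1/(-886) = -1/886 ≈ -0.0011287)
C/c = -4816/(-1/886) = -4816*(-886) = 4266976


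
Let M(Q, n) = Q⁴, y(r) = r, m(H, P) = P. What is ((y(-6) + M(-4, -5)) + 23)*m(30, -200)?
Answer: -54600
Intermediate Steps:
((y(-6) + M(-4, -5)) + 23)*m(30, -200) = ((-6 + (-4)⁴) + 23)*(-200) = ((-6 + 256) + 23)*(-200) = (250 + 23)*(-200) = 273*(-200) = -54600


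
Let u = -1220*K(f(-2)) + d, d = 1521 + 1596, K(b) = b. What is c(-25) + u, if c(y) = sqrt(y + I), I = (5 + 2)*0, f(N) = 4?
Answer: -1763 + 5*I ≈ -1763.0 + 5.0*I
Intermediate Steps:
I = 0 (I = 7*0 = 0)
c(y) = sqrt(y) (c(y) = sqrt(y + 0) = sqrt(y))
d = 3117
u = -1763 (u = -1220*4 + 3117 = -4880 + 3117 = -1763)
c(-25) + u = sqrt(-25) - 1763 = 5*I - 1763 = -1763 + 5*I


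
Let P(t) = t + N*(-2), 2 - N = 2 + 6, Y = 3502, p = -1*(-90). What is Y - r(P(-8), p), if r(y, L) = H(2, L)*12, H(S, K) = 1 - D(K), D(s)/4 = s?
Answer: 7810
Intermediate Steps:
p = 90
D(s) = 4*s
N = -6 (N = 2 - (2 + 6) = 2 - 1*8 = 2 - 8 = -6)
P(t) = 12 + t (P(t) = t - 6*(-2) = t + 12 = 12 + t)
H(S, K) = 1 - 4*K
r(y, L) = 12 - 48*L (r(y, L) = (1 - 4*L)*12 = 12 - 48*L)
Y - r(P(-8), p) = 3502 - (12 - 48*90) = 3502 - (12 - 4320) = 3502 - 1*(-4308) = 3502 + 4308 = 7810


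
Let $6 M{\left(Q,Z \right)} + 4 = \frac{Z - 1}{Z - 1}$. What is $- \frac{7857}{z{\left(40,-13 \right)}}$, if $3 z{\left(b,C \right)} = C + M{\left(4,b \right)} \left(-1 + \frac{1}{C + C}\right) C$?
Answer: $\frac{94284}{79} \approx 1193.5$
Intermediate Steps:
$M{\left(Q,Z \right)} = - \frac{1}{2}$ ($M{\left(Q,Z \right)} = - \frac{2}{3} + \frac{\left(Z - 1\right) \frac{1}{Z - 1}}{6} = - \frac{2}{3} + \frac{\left(-1 + Z\right) \frac{1}{-1 + Z}}{6} = - \frac{2}{3} + \frac{1}{6} \cdot 1 = - \frac{2}{3} + \frac{1}{6} = - \frac{1}{2}$)
$z{\left(b,C \right)} = \frac{C}{3} + \frac{C \left(\frac{1}{2} - \frac{1}{4 C}\right)}{3}$ ($z{\left(b,C \right)} = \frac{C + - \frac{-1 + \frac{1}{C + C}}{2} C}{3} = \frac{C + - \frac{-1 + \frac{1}{2 C}}{2} C}{3} = \frac{C + \left(\frac{1}{2} - \frac{1}{4 C}\right) C}{3} = \frac{C + C \left(\frac{1}{2} - \frac{1}{4 C}\right)}{3} = \frac{C}{3} + \frac{C \left(\frac{1}{2} - \frac{1}{4 C}\right)}{3}$)
$- \frac{7857}{z{\left(40,-13 \right)}} = - \frac{7857}{- \frac{1}{12} + \frac{1}{2} \left(-13\right)} = - \frac{7857}{- \frac{1}{12} - \frac{13}{2}} = - \frac{7857}{- \frac{79}{12}} = \left(-7857\right) \left(- \frac{12}{79}\right) = \frac{94284}{79}$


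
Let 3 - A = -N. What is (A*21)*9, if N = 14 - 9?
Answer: 1512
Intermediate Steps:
N = 5
A = 8 (A = 3 - (-1)*5 = 3 - 1*(-5) = 3 + 5 = 8)
(A*21)*9 = (8*21)*9 = 168*9 = 1512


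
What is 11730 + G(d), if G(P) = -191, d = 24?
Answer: 11539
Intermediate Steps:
11730 + G(d) = 11730 - 191 = 11539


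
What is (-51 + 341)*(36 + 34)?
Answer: 20300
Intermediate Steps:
(-51 + 341)*(36 + 34) = 290*70 = 20300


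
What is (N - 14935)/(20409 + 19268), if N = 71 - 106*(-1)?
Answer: -14758/39677 ≈ -0.37195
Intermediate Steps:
N = 177 (N = 71 + 106 = 177)
(N - 14935)/(20409 + 19268) = (177 - 14935)/(20409 + 19268) = -14758/39677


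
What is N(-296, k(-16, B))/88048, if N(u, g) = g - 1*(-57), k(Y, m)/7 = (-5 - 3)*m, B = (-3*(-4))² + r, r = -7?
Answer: -7615/88048 ≈ -0.086487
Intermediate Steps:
B = 137 (B = (-3*(-4))² - 7 = 12² - 7 = 144 - 7 = 137)
k(Y, m) = -56*m (k(Y, m) = 7*((-5 - 3)*m) = 7*(-8*m) = -56*m)
N(u, g) = 57 + g (N(u, g) = g + 57 = 57 + g)
N(-296, k(-16, B))/88048 = (57 - 56*137)/88048 = (57 - 7672)*(1/88048) = -7615*1/88048 = -7615/88048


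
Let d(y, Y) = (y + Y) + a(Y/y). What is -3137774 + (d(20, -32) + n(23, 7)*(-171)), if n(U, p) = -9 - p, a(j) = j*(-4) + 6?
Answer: -15675188/5 ≈ -3.1350e+6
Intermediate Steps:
a(j) = 6 - 4*j (a(j) = -4*j + 6 = 6 - 4*j)
d(y, Y) = 6 + Y + y - 4*Y/y (d(y, Y) = (y + Y) + (6 - 4*Y/y) = (Y + y) + (6 - 4*Y/y) = 6 + Y + y - 4*Y/y)
-3137774 + (d(20, -32) + n(23, 7)*(-171)) = -3137774 + ((6 - 32 + 20 - 4*(-32)/20) + (-9 - 1*7)*(-171)) = -3137774 + ((6 - 32 + 20 - 4*(-32)*1/20) + (-9 - 7)*(-171)) = -3137774 + ((6 - 32 + 20 + 32/5) - 16*(-171)) = -3137774 + (⅖ + 2736) = -3137774 + 13682/5 = -15675188/5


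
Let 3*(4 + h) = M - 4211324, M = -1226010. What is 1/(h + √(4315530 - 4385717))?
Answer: -16312038/29564732155399 - 9*I*√70187/29564732155399 ≈ -5.5174e-7 - 8.0649e-11*I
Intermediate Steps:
h = -5437346/3 (h = -4 + (-1226010 - 4211324)/3 = -4 + (⅓)*(-5437334) = -4 - 5437334/3 = -5437346/3 ≈ -1.8124e+6)
1/(h + √(4315530 - 4385717)) = 1/(-5437346/3 + √(4315530 - 4385717)) = 1/(-5437346/3 + √(-70187)) = 1/(-5437346/3 + I*√70187)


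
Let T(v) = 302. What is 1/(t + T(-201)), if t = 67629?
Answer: 1/67931 ≈ 1.4721e-5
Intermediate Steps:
1/(t + T(-201)) = 1/(67629 + 302) = 1/67931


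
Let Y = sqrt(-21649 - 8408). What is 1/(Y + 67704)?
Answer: 22568/1527953891 - I*sqrt(30057)/4583861673 ≈ 1.477e-5 - 3.7822e-8*I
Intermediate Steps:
Y = I*sqrt(30057) (Y = sqrt(-30057) = I*sqrt(30057) ≈ 173.37*I)
1/(Y + 67704) = 1/(I*sqrt(30057) + 67704) = 1/(67704 + I*sqrt(30057))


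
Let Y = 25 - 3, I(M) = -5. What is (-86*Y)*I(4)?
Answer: 9460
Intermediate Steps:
Y = 22
(-86*Y)*I(4) = -86*22*(-5) = -1892*(-5) = 9460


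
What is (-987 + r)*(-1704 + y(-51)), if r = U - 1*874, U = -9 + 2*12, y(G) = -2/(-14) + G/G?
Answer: 22004320/7 ≈ 3.1435e+6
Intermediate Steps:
y(G) = 8/7 (y(G) = -2*(-1/14) + 1 = 1/7 + 1 = 8/7)
U = 15 (U = -9 + 24 = 15)
r = -859 (r = 15 - 1*874 = 15 - 874 = -859)
(-987 + r)*(-1704 + y(-51)) = (-987 - 859)*(-1704 + 8/7) = -1846*(-11920/7) = 22004320/7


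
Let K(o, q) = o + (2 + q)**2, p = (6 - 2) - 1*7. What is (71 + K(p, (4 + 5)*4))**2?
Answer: 2286144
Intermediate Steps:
p = -3 (p = 4 - 7 = -3)
(71 + K(p, (4 + 5)*4))**2 = (71 + (-3 + (2 + (4 + 5)*4)**2))**2 = (71 + (-3 + (2 + 9*4)**2))**2 = (71 + (-3 + (2 + 36)**2))**2 = (71 + (-3 + 38**2))**2 = (71 + (-3 + 1444))**2 = (71 + 1441)**2 = 1512**2 = 2286144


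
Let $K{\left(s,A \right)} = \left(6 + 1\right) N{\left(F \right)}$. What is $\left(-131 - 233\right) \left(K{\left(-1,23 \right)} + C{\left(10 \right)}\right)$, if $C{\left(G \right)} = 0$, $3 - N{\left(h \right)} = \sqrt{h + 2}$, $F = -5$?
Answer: $-7644 + 2548 i \sqrt{3} \approx -7644.0 + 4413.3 i$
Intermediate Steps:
$N{\left(h \right)} = 3 - \sqrt{2 + h}$ ($N{\left(h \right)} = 3 - \sqrt{h + 2} = 3 - \sqrt{2 + h}$)
$K{\left(s,A \right)} = 21 - 7 i \sqrt{3}$ ($K{\left(s,A \right)} = \left(6 + 1\right) \left(3 - \sqrt{2 - 5}\right) = 7 \left(3 - \sqrt{-3}\right) = 7 \left(3 - i \sqrt{3}\right) = 21 - 7 i \sqrt{3}$)
$\left(-131 - 233\right) \left(K{\left(-1,23 \right)} + C{\left(10 \right)}\right) = \left(-131 - 233\right) \left(\left(21 - 7 i \sqrt{3}\right) + 0\right) = - 364 \left(21 - 7 i \sqrt{3}\right) = -7644 + 2548 i \sqrt{3}$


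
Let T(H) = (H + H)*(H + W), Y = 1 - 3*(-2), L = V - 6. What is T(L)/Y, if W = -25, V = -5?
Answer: 792/7 ≈ 113.14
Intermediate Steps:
L = -11 (L = -5 - 6 = -11)
Y = 7 (Y = 1 + 6 = 7)
T(H) = 2*H*(-25 + H) (T(H) = (H + H)*(H - 25) = (2*H)*(-25 + H) = 2*H*(-25 + H))
T(L)/Y = (2*(-11)*(-25 - 11))/7 = (2*(-11)*(-36))*(1/7) = 792*(1/7) = 792/7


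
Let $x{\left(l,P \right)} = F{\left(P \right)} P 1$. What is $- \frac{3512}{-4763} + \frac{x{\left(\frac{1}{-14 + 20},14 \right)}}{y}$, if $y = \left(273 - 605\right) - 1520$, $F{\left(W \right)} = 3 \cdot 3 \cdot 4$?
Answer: $\frac{1025918}{2205269} \approx 0.46521$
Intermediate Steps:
$F{\left(W \right)} = 36$ ($F{\left(W \right)} = 9 \cdot 4 = 36$)
$y = -1852$ ($y = -332 - 1520 = -1852$)
$x{\left(l,P \right)} = 36 P$ ($x{\left(l,P \right)} = 36 P 1 = 36 P$)
$- \frac{3512}{-4763} + \frac{x{\left(\frac{1}{-14 + 20},14 \right)}}{y} = - \frac{3512}{-4763} + \frac{36 \cdot 14}{-1852} = \left(-3512\right) \left(- \frac{1}{4763}\right) + 504 \left(- \frac{1}{1852}\right) = \frac{3512}{4763} - \frac{126}{463} = \frac{1025918}{2205269}$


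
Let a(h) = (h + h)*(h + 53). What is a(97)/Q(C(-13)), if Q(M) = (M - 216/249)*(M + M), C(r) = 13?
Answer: 1207650/13091 ≈ 92.250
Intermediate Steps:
a(h) = 2*h*(53 + h) (a(h) = (2*h)*(53 + h) = 2*h*(53 + h))
Q(M) = 2*M*(-72/83 + M) (Q(M) = (M - 216*1/249)*(2*M) = (M - 72/83)*(2*M) = (-72/83 + M)*(2*M) = 2*M*(-72/83 + M))
a(97)/Q(C(-13)) = (2*97*(53 + 97))/(((2/83)*13*(-72 + 83*13))) = (2*97*150)/(((2/83)*13*(-72 + 1079))) = 29100/(((2/83)*13*1007)) = 29100/(26182/83) = 29100*(83/26182) = 1207650/13091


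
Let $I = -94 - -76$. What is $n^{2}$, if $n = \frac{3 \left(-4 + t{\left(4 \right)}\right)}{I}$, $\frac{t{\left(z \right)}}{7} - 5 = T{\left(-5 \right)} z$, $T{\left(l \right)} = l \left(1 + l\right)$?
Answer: $\frac{38809}{4} \approx 9702.3$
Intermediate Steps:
$I = -18$ ($I = -94 + 76 = -18$)
$t{\left(z \right)} = 35 + 140 z$ ($t{\left(z \right)} = 35 + 7 - 5 \left(1 - 5\right) z = 35 + 7 \left(-5\right) \left(-4\right) z = 35 + 7 \cdot 20 z = 35 + 140 z$)
$n = - \frac{197}{2}$ ($n = \frac{3 \left(-4 + \left(35 + 140 \cdot 4\right)\right)}{-18} = 3 \left(-4 + \left(35 + 560\right)\right) \left(- \frac{1}{18}\right) = 3 \left(-4 + 595\right) \left(- \frac{1}{18}\right) = 3 \cdot 591 \left(- \frac{1}{18}\right) = 1773 \left(- \frac{1}{18}\right) = - \frac{197}{2} \approx -98.5$)
$n^{2} = \left(- \frac{197}{2}\right)^{2} = \frac{38809}{4}$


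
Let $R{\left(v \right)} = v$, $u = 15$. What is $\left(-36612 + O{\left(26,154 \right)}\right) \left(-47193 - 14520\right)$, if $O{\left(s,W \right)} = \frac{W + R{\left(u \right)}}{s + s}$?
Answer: $\frac{9036943155}{4} \approx 2.2592 \cdot 10^{9}$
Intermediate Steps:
$O{\left(s,W \right)} = \frac{15 + W}{2 s}$ ($O{\left(s,W \right)} = \frac{W + 15}{s + s} = \frac{15 + W}{2 s}$)
$\left(-36612 + O{\left(26,154 \right)}\right) \left(-47193 - 14520\right) = \left(-36612 + \frac{15 + 154}{2 \cdot 26}\right) \left(-47193 - 14520\right) = \left(-36612 + \frac{1}{2} \cdot \frac{1}{26} \cdot 169\right) \left(-61713\right) = \left(-36612 + \frac{13}{4}\right) \left(-61713\right) = \left(- \frac{146435}{4}\right) \left(-61713\right) = \frac{9036943155}{4}$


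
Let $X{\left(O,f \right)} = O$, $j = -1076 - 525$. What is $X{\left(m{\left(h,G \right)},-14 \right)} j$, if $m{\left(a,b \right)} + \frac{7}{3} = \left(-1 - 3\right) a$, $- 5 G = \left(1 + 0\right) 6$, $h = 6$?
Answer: $\frac{126479}{3} \approx 42160.0$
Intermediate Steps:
$j = -1601$
$G = - \frac{6}{5}$ ($G = - \frac{\left(1 + 0\right) 6}{5} = - \frac{1 \cdot 6}{5} = \left(- \frac{1}{5}\right) 6 = - \frac{6}{5} \approx -1.2$)
$m{\left(a,b \right)} = - \frac{7}{3} - 4 a$ ($m{\left(a,b \right)} = - \frac{7}{3} + \left(-1 - 3\right) a = - \frac{7}{3} - 4 a$)
$X{\left(m{\left(h,G \right)},-14 \right)} j = \left(- \frac{7}{3} - 24\right) \left(-1601\right) = \left(- \frac{79}{3}\right) \left(-1601\right) = \frac{126479}{3}$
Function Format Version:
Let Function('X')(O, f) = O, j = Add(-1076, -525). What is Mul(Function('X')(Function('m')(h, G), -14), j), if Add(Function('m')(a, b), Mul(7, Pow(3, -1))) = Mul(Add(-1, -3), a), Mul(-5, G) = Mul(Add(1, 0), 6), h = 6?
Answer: Rational(126479, 3) ≈ 42160.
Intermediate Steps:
j = -1601
G = Rational(-6, 5) (G = Mul(Rational(-1, 5), Mul(Add(1, 0), 6)) = Mul(Rational(-1, 5), Mul(1, 6)) = Mul(Rational(-1, 5), 6) = Rational(-6, 5) ≈ -1.2000)
Function('m')(a, b) = Add(Rational(-7, 3), Mul(-4, a)) (Function('m')(a, b) = Add(Rational(-7, 3), Mul(Add(-1, -3), a)) = Add(Rational(-7, 3), Mul(-4, a)))
Mul(Function('X')(Function('m')(h, G), -14), j) = Mul(Add(Rational(-7, 3), Mul(-4, 6)), -1601) = Mul(Add(Rational(-7, 3), -24), -1601) = Mul(Rational(-79, 3), -1601) = Rational(126479, 3)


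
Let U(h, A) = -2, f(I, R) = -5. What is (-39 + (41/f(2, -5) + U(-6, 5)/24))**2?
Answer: 8048569/3600 ≈ 2235.7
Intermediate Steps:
(-39 + (41/f(2, -5) + U(-6, 5)/24))**2 = (-39 + (41/(-5) - 2/24))**2 = (-39 + (41*(-1/5) - 2*1/24))**2 = (-39 + (-41/5 - 1/12))**2 = (-39 - 497/60)**2 = (-2837/60)**2 = 8048569/3600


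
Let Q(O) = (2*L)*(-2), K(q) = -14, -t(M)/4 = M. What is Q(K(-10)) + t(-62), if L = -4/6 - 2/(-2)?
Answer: 740/3 ≈ 246.67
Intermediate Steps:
L = ⅓ (L = -4*⅙ - 2*(-½) = -⅔ + 1 = ⅓ ≈ 0.33333)
t(M) = -4*M
Q(O) = -4/3 (Q(O) = (2*(⅓))*(-2) = (⅔)*(-2) = -4/3)
Q(K(-10)) + t(-62) = -4/3 - 4*(-62) = -4/3 + 248 = 740/3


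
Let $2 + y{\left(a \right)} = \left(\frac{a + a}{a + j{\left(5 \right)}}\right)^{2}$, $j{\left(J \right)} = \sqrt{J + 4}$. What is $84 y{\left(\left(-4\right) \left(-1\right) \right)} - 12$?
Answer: $- \frac{492}{7} \approx -70.286$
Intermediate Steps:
$j{\left(J \right)} = \sqrt{4 + J}$
$y{\left(a \right)} = -2 + \frac{4 a^{2}}{\left(3 + a\right)^{2}}$ ($y{\left(a \right)} = -2 + \left(\frac{a + a}{a + \sqrt{4 + 5}}\right)^{2} = -2 + \left(\frac{2 a}{a + \sqrt{9}}\right)^{2} = -2 + \left(\frac{2 a}{a + 3}\right)^{2} = -2 + \left(\frac{2 a}{3 + a}\right)^{2} = -2 + \frac{4 a^{2}}{\left(3 + a\right)^{2}}$)
$84 y{\left(\left(-4\right) \left(-1\right) \right)} - 12 = 84 \left(-2 + \frac{4 \left(\left(-4\right) \left(-1\right)\right)^{2}}{\left(3 - -4\right)^{2}}\right) - 12 = 84 \left(-2 + \frac{4 \cdot 4^{2}}{\left(3 + 4\right)^{2}}\right) - 12 = 84 \left(-2 + 4 \cdot 16 \cdot \frac{1}{49}\right) - 12 = 84 \left(-2 + \frac{64}{49}\right) - 12 = 84 \left(- \frac{34}{49}\right) - 12 = - \frac{408}{7} - 12 = - \frac{492}{7}$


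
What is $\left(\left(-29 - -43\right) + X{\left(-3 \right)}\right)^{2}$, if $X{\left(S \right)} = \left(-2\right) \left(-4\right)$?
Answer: $484$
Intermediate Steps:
$X{\left(S \right)} = 8$
$\left(\left(-29 - -43\right) + X{\left(-3 \right)}\right)^{2} = \left(\left(-29 - -43\right) + 8\right)^{2} = \left(\left(-29 + 43\right) + 8\right)^{2} = \left(14 + 8\right)^{2} = 22^{2} = 484$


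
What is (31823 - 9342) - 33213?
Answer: -10732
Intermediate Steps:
(31823 - 9342) - 33213 = 22481 - 33213 = -10732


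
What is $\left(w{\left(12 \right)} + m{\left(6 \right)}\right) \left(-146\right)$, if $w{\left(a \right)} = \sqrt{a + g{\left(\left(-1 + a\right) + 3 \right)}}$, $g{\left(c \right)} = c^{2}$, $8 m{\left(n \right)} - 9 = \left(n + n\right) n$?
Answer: $- \frac{5913}{4} - 584 \sqrt{13} \approx -3583.9$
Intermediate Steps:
$m{\left(n \right)} = \frac{9}{8} + \frac{n^{2}}{4}$ ($m{\left(n \right)} = \frac{9}{8} + \frac{\left(n + n\right) n}{8} = \frac{9}{8} + \frac{2 n n}{8} = \frac{9}{8} + \frac{2 n^{2}}{8} = \frac{9}{8} + \frac{n^{2}}{4}$)
$w{\left(a \right)} = \sqrt{a + \left(2 + a\right)^{2}}$ ($w{\left(a \right)} = \sqrt{a + \left(\left(-1 + a\right) + 3\right)^{2}} = \sqrt{a + \left(2 + a\right)^{2}}$)
$\left(w{\left(12 \right)} + m{\left(6 \right)}\right) \left(-146\right) = \left(\sqrt{12 + \left(2 + 12\right)^{2}} + \left(\frac{9}{8} + \frac{6^{2}}{4}\right)\right) \left(-146\right) = \left(\sqrt{12 + 14^{2}} + \left(\frac{9}{8} + \frac{1}{4} \cdot 36\right)\right) \left(-146\right) = \left(\sqrt{12 + 196} + \left(\frac{9}{8} + 9\right)\right) \left(-146\right) = \left(\sqrt{208} + \frac{81}{8}\right) \left(-146\right) = \left(4 \sqrt{13} + \frac{81}{8}\right) \left(-146\right) = \left(\frac{81}{8} + 4 \sqrt{13}\right) \left(-146\right) = - \frac{5913}{4} - 584 \sqrt{13}$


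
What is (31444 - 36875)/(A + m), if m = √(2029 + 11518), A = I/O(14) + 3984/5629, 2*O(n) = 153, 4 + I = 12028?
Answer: -7851974981576128/104212319605853 + 49732483002319*√13547/104212319605853 ≈ -19.801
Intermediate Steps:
I = 12024 (I = -4 + 12028 = 12024)
O(n) = 153/2 (O(n) = (½)*153 = 153/2)
A = 15108416/95693 (A = 12024/(153/2) + 3984/5629 = 12024*(2/153) + 3984*(1/5629) = 2672/17 + 3984/5629 = 15108416/95693 ≈ 157.88)
m = √13547 ≈ 116.39
(31444 - 36875)/(A + m) = (31444 - 36875)/(15108416/95693 + √13547) = -5431/(15108416/95693 + √13547)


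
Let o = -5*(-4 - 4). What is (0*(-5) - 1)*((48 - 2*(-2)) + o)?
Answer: -92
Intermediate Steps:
o = 40 (o = -5*(-8) = 40)
(0*(-5) - 1)*((48 - 2*(-2)) + o) = (0*(-5) - 1)*((48 - 2*(-2)) + 40) = (0 - 1)*((48 + 4) + 40) = -(52 + 40) = -1*92 = -92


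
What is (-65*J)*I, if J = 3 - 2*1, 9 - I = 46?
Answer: 2405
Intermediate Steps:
I = -37 (I = 9 - 1*46 = 9 - 46 = -37)
J = 1 (J = 3 - 2 = 1)
(-65*J)*I = -65*1*(-37) = -65*(-37) = 2405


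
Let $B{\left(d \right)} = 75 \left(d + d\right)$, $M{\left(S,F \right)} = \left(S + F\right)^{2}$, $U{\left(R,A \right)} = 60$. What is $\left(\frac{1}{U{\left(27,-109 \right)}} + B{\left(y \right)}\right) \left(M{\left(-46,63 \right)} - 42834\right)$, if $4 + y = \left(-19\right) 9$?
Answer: $\frac{13401666491}{12} \approx 1.1168 \cdot 10^{9}$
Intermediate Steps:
$M{\left(S,F \right)} = \left(F + S\right)^{2}$
$y = -175$ ($y = -4 - 171 = -175$)
$B{\left(d \right)} = 150 d$ ($B{\left(d \right)} = 75 \cdot 2 d = 150 d$)
$\left(\frac{1}{U{\left(27,-109 \right)}} + B{\left(y \right)}\right) \left(M{\left(-46,63 \right)} - 42834\right) = \left(\frac{1}{60} + 150 \left(-175\right)\right) \left(\left(63 - 46\right)^{2} - 42834\right) = \left(\frac{1}{60} - 26250\right) \left(17^{2} - 42834\right) = - \frac{1574999 \left(289 - 42834\right)}{60} = \left(- \frac{1574999}{60}\right) \left(-42545\right) = \frac{13401666491}{12}$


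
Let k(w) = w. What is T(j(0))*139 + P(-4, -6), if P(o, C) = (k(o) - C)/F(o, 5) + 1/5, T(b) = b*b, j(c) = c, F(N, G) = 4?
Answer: 7/10 ≈ 0.70000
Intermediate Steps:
T(b) = b**2
P(o, C) = 1/5 - C/4 + o/4 (P(o, C) = (o - C)/4 + 1/5 = (o - C)*(1/4) + 1*(1/5) = (-C/4 + o/4) + 1/5 = 1/5 - C/4 + o/4)
T(j(0))*139 + P(-4, -6) = 0**2*139 + (1/5 - 1/4*(-6) + (1/4)*(-4)) = 0*139 + (1/5 + 3/2 - 1) = 0 + 7/10 = 7/10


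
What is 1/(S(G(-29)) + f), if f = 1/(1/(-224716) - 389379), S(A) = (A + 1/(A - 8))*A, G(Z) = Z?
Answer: 3237488580505/2725265378939798 ≈ 0.0011880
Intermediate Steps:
S(A) = A*(A + 1/(-8 + A)) (S(A) = (A + 1/(-8 + A))*A = A*(A + 1/(-8 + A)))
f = -224716/87499691365 (f = 1/(-1/224716 - 389379) = 1/(-87499691365/224716) = -224716/87499691365 ≈ -2.5682e-6)
1/(S(G(-29)) + f) = 1/(-29*(1 + (-29)² - 8*(-29))/(-8 - 29) - 224716/87499691365) = 1/(-29*(1 + 841 + 232)/(-37) - 224716/87499691365) = 1/(-29*(-1/37)*1074 - 224716/87499691365) = 1/(31146/37 - 224716/87499691365) = 1/(2725265378939798/3237488580505) = 3237488580505/2725265378939798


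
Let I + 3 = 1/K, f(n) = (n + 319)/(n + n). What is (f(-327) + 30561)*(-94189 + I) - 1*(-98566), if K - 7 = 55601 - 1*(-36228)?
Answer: -86442554868422909/30030372 ≈ -2.8785e+9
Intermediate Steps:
K = 91836 (K = 7 + (55601 - 1*(-36228)) = 7 + (55601 + 36228) = 7 + 91829 = 91836)
f(n) = (319 + n)/(2*n) (f(n) = (319 + n)/((2*n)) = (319 + n)*(1/(2*n)) = (319 + n)/(2*n))
I = -275507/91836 (I = -3 + 1/91836 = -275507/91836 ≈ -3.0000)
(f(-327) + 30561)*(-94189 + I) - 1*(-98566) = ((½)*(319 - 327)/(-327) + 30561)*(-94189 - 275507/91836) - 1*(-98566) = ((½)*(-1/327)*(-8) + 30561)*(-8650216511/91836) + 98566 = (4/327 + 30561)*(-8650216511/91836) + 98566 = (9993451/327)*(-8650216511/91836) + 98566 = -86445514842069461/30030372 + 98566 = -86442554868422909/30030372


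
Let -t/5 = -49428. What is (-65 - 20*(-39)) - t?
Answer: -246425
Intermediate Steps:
t = 247140 (t = -5*(-49428) = 247140)
(-65 - 20*(-39)) - t = (-65 - 20*(-39)) - 1*247140 = (-65 + 780) - 247140 = 715 - 247140 = -246425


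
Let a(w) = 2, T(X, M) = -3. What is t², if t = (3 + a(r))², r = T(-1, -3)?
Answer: 625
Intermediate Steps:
r = -3
t = 25 (t = (3 + 2)² = 5² = 25)
t² = 25² = 625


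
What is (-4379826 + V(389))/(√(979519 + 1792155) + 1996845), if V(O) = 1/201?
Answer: -585970853815375/267154941217517 + 880345025*√2771674/801464823652551 ≈ -2.1915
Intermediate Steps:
V(O) = 1/201
(-4379826 + V(389))/(√(979519 + 1792155) + 1996845) = (-4379826 + 1/201)/(√(979519 + 1792155) + 1996845) = -880345025/(201*(√2771674 + 1996845)) = -880345025/(201*(1996845 + √2771674))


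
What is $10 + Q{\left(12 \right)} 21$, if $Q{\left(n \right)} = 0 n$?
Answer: $10$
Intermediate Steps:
$Q{\left(n \right)} = 0$
$10 + Q{\left(12 \right)} 21 = 10 + 0 \cdot 21 = 10 + 0 = 10$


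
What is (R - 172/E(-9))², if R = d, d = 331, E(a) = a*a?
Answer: 709636321/6561 ≈ 1.0816e+5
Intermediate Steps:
E(a) = a²
R = 331
(R - 172/E(-9))² = (331 - 172/((-9)²))² = (331 - 172/81)² = (26639/81)² = 709636321/6561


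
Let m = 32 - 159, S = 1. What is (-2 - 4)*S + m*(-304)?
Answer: 38602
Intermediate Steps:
m = -127
(-2 - 4)*S + m*(-304) = (-2 - 4)*1 - 127*(-304) = -6*1 + 38608 = -6 + 38608 = 38602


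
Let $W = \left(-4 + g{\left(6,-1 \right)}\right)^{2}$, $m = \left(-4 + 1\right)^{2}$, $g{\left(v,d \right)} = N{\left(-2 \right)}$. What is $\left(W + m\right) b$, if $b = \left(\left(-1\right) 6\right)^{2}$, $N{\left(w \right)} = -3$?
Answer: $2088$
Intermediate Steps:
$g{\left(v,d \right)} = -3$
$m = 9$ ($m = \left(-3\right)^{2} = 9$)
$W = 49$ ($W = \left(-4 - 3\right)^{2} = \left(-7\right)^{2} = 49$)
$b = 36$ ($b = \left(-6\right)^{2} = 36$)
$\left(W + m\right) b = \left(49 + 9\right) 36 = 58 \cdot 36 = 2088$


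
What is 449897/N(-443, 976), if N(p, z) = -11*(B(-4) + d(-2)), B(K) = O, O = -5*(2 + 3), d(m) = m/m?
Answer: 449897/264 ≈ 1704.2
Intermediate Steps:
d(m) = 1
O = -25 (O = -5*5 = -25)
B(K) = -25
N(p, z) = 264 (N(p, z) = -11*(-25 + 1) = -11*(-24) = 264)
449897/N(-443, 976) = 449897/264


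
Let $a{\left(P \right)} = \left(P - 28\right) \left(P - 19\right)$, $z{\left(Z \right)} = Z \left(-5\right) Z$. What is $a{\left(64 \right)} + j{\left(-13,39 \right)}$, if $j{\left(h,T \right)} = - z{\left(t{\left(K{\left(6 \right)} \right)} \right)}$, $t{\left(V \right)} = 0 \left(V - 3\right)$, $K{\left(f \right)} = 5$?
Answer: $1620$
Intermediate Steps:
$t{\left(V \right)} = 0$ ($t{\left(V \right)} = 0 \left(-3 + V\right) = 0$)
$z{\left(Z \right)} = - 5 Z^{2}$ ($z{\left(Z \right)} = - 5 Z Z = - 5 Z^{2}$)
$j{\left(h,T \right)} = 0$ ($j{\left(h,T \right)} = - \left(-5\right) 0^{2} = - \left(-5\right) 0 = \left(-1\right) 0 = 0$)
$a{\left(P \right)} = \left(-28 + P\right) \left(-19 + P\right)$
$a{\left(64 \right)} + j{\left(-13,39 \right)} = \left(532 + 64^{2} - 3008\right) + 0 = \left(532 + 4096 - 3008\right) + 0 = 1620 + 0 = 1620$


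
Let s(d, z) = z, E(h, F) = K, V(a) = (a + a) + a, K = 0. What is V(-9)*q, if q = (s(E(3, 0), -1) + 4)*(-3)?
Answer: 243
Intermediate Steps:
V(a) = 3*a (V(a) = 2*a + a = 3*a)
E(h, F) = 0
q = -9 (q = (-1 + 4)*(-3) = 3*(-3) = -9)
V(-9)*q = (3*(-9))*(-9) = -27*(-9) = 243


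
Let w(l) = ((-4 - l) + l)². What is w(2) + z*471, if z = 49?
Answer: 23095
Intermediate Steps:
w(l) = 16 (w(l) = (-4)² = 16)
w(2) + z*471 = 16 + 49*471 = 16 + 23079 = 23095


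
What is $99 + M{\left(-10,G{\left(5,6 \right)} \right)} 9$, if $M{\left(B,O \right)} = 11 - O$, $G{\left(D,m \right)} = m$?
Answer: $144$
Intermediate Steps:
$99 + M{\left(-10,G{\left(5,6 \right)} \right)} 9 = 99 + \left(11 - 6\right) 9 = 99 + 5 \cdot 9 = 99 + 45 = 144$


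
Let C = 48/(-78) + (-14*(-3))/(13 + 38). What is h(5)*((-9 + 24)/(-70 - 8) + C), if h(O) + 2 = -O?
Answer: -49/442 ≈ -0.11086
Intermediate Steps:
h(O) = -2 - O
C = 46/221 (C = 48*(-1/78) + 42/51 = -8/13 + 42*(1/51) = -8/13 + 14/17 = 46/221 ≈ 0.20814)
h(5)*((-9 + 24)/(-70 - 8) + C) = (-2 - 1*5)*((-9 + 24)/(-70 - 8) + 46/221) = (-2 - 5)*(15/(-78) + 46/221) = -7*(15*(-1/78) + 46/221) = -7*(-5/26 + 46/221) = -7*7/442 = -49/442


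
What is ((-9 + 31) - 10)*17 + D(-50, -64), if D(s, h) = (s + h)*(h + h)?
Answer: 14796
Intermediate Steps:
D(s, h) = 2*h*(h + s) (D(s, h) = (h + s)*(2*h) = 2*h*(h + s))
((-9 + 31) - 10)*17 + D(-50, -64) = ((-9 + 31) - 10)*17 + 2*(-64)*(-64 - 50) = (22 - 10)*17 + 2*(-64)*(-114) = 12*17 + 14592 = 204 + 14592 = 14796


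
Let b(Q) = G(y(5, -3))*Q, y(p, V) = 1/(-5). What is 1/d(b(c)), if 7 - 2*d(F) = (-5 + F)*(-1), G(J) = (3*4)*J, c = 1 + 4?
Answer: -⅕ ≈ -0.20000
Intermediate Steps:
y(p, V) = -⅕
c = 5
G(J) = 12*J
b(Q) = -12*Q/5 (b(Q) = (12*(-⅕))*Q = -12*Q/5)
d(F) = 1 + F/2 (d(F) = 7/2 - (-5 + F)*(-1)/2 = 7/2 - (5 - F)/2 = 7/2 + (-5/2 + F/2) = 1 + F/2)
1/d(b(c)) = 1/(1 + (-12/5*5)/2) = 1/(1 + (½)*(-12)) = 1/(1 - 6) = 1/(-5) = -⅕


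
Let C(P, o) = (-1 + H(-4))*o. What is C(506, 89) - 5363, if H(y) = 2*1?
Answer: -5274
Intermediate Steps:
H(y) = 2
C(P, o) = o (C(P, o) = (-1 + 2)*o = 1*o = o)
C(506, 89) - 5363 = 89 - 5363 = -5274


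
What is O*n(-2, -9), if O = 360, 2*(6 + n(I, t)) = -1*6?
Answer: -3240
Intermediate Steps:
n(I, t) = -9 (n(I, t) = -6 + (-1*6)/2 = -6 + (½)*(-6) = -6 - 3 = -9)
O*n(-2, -9) = 360*(-9) = -3240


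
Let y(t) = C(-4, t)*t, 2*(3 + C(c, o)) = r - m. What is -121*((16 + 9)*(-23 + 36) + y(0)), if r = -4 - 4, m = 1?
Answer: -39325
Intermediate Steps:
r = -8
C(c, o) = -15/2 (C(c, o) = -3 + (-8 - 1*1)/2 = -3 + (-8 - 1)/2 = -3 + (½)*(-9) = -3 - 9/2 = -15/2)
y(t) = -15*t/2
-121*((16 + 9)*(-23 + 36) + y(0)) = -121*((16 + 9)*(-23 + 36) - 15/2*0) = -121*(25*13 + 0) = -121*(325 + 0) = -121*325 = -39325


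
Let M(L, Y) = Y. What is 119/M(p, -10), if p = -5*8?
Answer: -119/10 ≈ -11.900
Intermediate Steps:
p = -40
119/M(p, -10) = 119/(-10) = 119*(-⅒) = -119/10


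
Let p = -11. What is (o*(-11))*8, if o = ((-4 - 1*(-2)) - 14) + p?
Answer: 2376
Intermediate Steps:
o = -27 (o = ((-4 - 1*(-2)) - 14) - 11 = ((-4 + 2) - 14) - 11 = (-2 - 14) - 11 = -16 - 11 = -27)
(o*(-11))*8 = -27*(-11)*8 = 297*8 = 2376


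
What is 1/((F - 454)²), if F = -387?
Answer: 1/707281 ≈ 1.4139e-6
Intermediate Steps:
1/((F - 454)²) = 1/((-387 - 454)²) = 1/((-841)²) = 1/707281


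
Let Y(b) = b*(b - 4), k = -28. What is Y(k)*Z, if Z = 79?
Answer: 70784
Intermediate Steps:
Y(b) = b*(-4 + b)
Y(k)*Z = -28*(-4 - 28)*79 = -28*(-32)*79 = 896*79 = 70784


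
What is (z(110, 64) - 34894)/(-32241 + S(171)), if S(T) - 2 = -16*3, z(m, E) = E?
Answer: 34830/32287 ≈ 1.0788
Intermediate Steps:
S(T) = -46 (S(T) = 2 - 16*3 = 2 - 48 = -46)
(z(110, 64) - 34894)/(-32241 + S(171)) = (64 - 34894)/(-32241 - 46) = -34830/(-32287) = -34830*(-1/32287) = 34830/32287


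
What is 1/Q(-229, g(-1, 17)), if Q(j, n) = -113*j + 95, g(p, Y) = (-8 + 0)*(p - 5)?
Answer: 1/25972 ≈ 3.8503e-5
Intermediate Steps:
g(p, Y) = 40 - 8*p (g(p, Y) = -8*(-5 + p) = 40 - 8*p)
Q(j, n) = 95 - 113*j
1/Q(-229, g(-1, 17)) = 1/(95 - 113*(-229)) = 1/(95 + 25877) = 1/25972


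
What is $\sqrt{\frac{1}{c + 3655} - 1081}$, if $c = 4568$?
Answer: $\frac{221 i \sqrt{1496586}}{8223} \approx 32.879 i$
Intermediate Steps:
$\sqrt{\frac{1}{c + 3655} - 1081} = \sqrt{\frac{1}{4568 + 3655} - 1081} = \sqrt{\frac{1}{8223} - 1081} = \sqrt{- \frac{8889062}{8223}} = \frac{221 i \sqrt{1496586}}{8223}$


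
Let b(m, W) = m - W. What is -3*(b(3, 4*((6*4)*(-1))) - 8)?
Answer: -273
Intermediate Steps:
-3*(b(3, 4*((6*4)*(-1))) - 8) = -3*((3 - 4*(6*4)*(-1)) - 8) = -3*((3 - 4*24*(-1)) - 8) = -3*((3 - 4*(-24)) - 8) = -3*((3 - 1*(-96)) - 8) = -3*((3 + 96) - 8) = -3*(99 - 8) = -3*91 = -273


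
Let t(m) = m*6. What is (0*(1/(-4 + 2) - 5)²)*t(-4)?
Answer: 0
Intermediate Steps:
t(m) = 6*m
(0*(1/(-4 + 2) - 5)²)*t(-4) = (0*(1/(-4 + 2) - 5)²)*(6*(-4)) = (0*(1/(-2) - 5)²)*(-24) = (0*(-½ - 5)²)*(-24) = (0*(-11/2)²)*(-24) = (0*(121/4))*(-24) = 0*(-24) = 0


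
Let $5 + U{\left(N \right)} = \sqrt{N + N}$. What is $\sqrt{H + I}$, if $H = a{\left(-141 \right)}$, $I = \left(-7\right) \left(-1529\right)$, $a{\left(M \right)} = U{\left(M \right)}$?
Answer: $\sqrt{10698 + i \sqrt{282}} \approx 103.43 + 0.0812 i$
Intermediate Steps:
$U{\left(N \right)} = -5 + \sqrt{2} \sqrt{N}$ ($U{\left(N \right)} = -5 + \sqrt{N + N} = -5 + \sqrt{2 N} = -5 + \sqrt{2} \sqrt{N}$)
$a{\left(M \right)} = -5 + \sqrt{2} \sqrt{M}$
$I = 10703$
$H = -5 + i \sqrt{282}$ ($H = -5 + \sqrt{2} \sqrt{-141} = -5 + \sqrt{2} i \sqrt{141} = -5 + i \sqrt{282} \approx -5.0 + 16.793 i$)
$\sqrt{H + I} = \sqrt{\left(-5 + i \sqrt{282}\right) + 10703} = \sqrt{10698 + i \sqrt{282}}$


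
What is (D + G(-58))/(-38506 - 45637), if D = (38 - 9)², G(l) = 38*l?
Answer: 1363/84143 ≈ 0.016199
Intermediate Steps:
D = 841 (D = 29² = 841)
(D + G(-58))/(-38506 - 45637) = (841 + 38*(-58))/(-38506 - 45637) = (841 - 2204)/(-84143) = -1363*(-1/84143) = 1363/84143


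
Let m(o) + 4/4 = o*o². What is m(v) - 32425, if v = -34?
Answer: -71730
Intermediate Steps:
m(o) = -1 + o³ (m(o) = -1 + o*o² = -1 + o³)
m(v) - 32425 = (-1 + (-34)³) - 32425 = (-1 - 39304) - 32425 = -39305 - 32425 = -71730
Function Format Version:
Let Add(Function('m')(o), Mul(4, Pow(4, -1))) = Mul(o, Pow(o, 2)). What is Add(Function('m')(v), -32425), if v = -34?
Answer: -71730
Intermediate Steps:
Function('m')(o) = Add(-1, Pow(o, 3)) (Function('m')(o) = Add(-1, Mul(o, Pow(o, 2))) = Add(-1, Pow(o, 3)))
Add(Function('m')(v), -32425) = Add(Add(-1, Pow(-34, 3)), -32425) = Add(Add(-1, -39304), -32425) = Add(-39305, -32425) = -71730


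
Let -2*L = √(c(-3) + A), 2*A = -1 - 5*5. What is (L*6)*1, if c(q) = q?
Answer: -12*I ≈ -12.0*I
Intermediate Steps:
A = -13 (A = (-1 - 5*5)/2 = (-1 - 25)/2 = (½)*(-26) = -13)
L = -2*I (L = -√(-3 - 13)/2 = -2*I ≈ -2.0*I)
(L*6)*1 = (-2*I*6)*1 = -12*I*1 = -12*I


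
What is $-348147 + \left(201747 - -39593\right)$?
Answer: $-106807$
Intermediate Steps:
$-348147 + \left(201747 - -39593\right) = -348147 + \left(201747 + 39593\right) = -348147 + 241340 = -106807$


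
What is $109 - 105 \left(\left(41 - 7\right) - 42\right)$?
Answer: $949$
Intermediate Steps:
$109 - 105 \left(\left(41 - 7\right) - 42\right) = 109 - 105 \left(34 - 42\right) = 109 - -840 = 109 + 840 = 949$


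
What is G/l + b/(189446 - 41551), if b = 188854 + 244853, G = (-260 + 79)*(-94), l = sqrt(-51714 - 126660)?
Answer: 433707/147895 - 8507*I*sqrt(178374)/89187 ≈ 2.9325 - 40.285*I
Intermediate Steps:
l = I*sqrt(178374) (l = sqrt(-178374) = I*sqrt(178374) ≈ 422.34*I)
G = 17014 (G = -181*(-94) = 17014)
b = 433707
G/l + b/(189446 - 41551) = 17014/((I*sqrt(178374))) + 433707/(189446 - 41551) = 17014*(-I*sqrt(178374)/178374) + 433707/147895 = -8507*I*sqrt(178374)/89187 + 433707*(1/147895) = -8507*I*sqrt(178374)/89187 + 433707/147895 = 433707/147895 - 8507*I*sqrt(178374)/89187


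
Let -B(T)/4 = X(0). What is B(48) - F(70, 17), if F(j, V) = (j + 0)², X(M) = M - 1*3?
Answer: -4888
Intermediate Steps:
X(M) = -3 + M (X(M) = M - 3 = -3 + M)
B(T) = 12 (B(T) = -4*(-3 + 0) = -4*(-3) = 12)
F(j, V) = j²
B(48) - F(70, 17) = 12 - 1*70² = 12 - 1*4900 = 12 - 4900 = -4888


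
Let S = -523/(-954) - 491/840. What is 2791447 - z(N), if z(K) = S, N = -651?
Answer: 372825666169/133560 ≈ 2.7914e+6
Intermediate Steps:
S = -4849/133560 (S = -523*(-1/954) - 491*1/840 = 523/954 - 491/840 = -4849/133560 ≈ -0.036306)
z(K) = -4849/133560
2791447 - z(N) = 2791447 - 1*(-4849/133560) = 2791447 + 4849/133560 = 372825666169/133560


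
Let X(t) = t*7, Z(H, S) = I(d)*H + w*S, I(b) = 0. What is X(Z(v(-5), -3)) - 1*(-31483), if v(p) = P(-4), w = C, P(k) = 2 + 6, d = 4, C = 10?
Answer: 31273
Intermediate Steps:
P(k) = 8
w = 10
v(p) = 8
Z(H, S) = 10*S (Z(H, S) = 0*H + 10*S = 0 + 10*S = 10*S)
X(t) = 7*t
X(Z(v(-5), -3)) - 1*(-31483) = 7*(10*(-3)) - 1*(-31483) = 7*(-30) + 31483 = -210 + 31483 = 31273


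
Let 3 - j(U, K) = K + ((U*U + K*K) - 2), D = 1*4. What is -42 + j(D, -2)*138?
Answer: -1836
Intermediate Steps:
D = 4
j(U, K) = 5 - K - K**2 - U**2 (j(U, K) = 3 - (K + ((U*U + K*K) - 2)) = 3 - (K + ((U**2 + K**2) - 2)) = 3 - (K + ((K**2 + U**2) - 2)) = 3 - (K + (-2 + K**2 + U**2)) = 3 - (-2 + K + K**2 + U**2) = 3 + (2 - K - K**2 - U**2) = 5 - K - K**2 - U**2)
-42 + j(D, -2)*138 = -42 + (5 - 1*(-2) - 1*(-2)**2 - 1*4**2)*138 = -42 + (5 + 2 - 1*4 - 1*16)*138 = -42 + (5 + 2 - 4 - 16)*138 = -42 - 13*138 = -42 - 1794 = -1836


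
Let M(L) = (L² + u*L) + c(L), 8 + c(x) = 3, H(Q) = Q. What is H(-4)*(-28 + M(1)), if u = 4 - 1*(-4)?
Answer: 96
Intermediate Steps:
c(x) = -5 (c(x) = -8 + 3 = -5)
u = 8 (u = 4 + 4 = 8)
M(L) = -5 + L² + 8*L (M(L) = (L² + 8*L) - 5 = -5 + L² + 8*L)
H(-4)*(-28 + M(1)) = -4*(-28 + (-5 + 1² + 8*1)) = -4*(-28 + (-5 + 1 + 8)) = -4*(-28 + 4) = -4*(-24) = 96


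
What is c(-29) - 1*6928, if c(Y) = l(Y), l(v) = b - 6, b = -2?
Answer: -6936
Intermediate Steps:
l(v) = -8 (l(v) = -2 - 6 = -8)
c(Y) = -8
c(-29) - 1*6928 = -8 - 1*6928 = -8 - 6928 = -6936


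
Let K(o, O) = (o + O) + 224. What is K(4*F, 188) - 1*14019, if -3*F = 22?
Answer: -40909/3 ≈ -13636.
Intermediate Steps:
F = -22/3 (F = -⅓*22 = -22/3 ≈ -7.3333)
K(o, O) = 224 + O + o (K(o, O) = (O + o) + 224 = 224 + O + o)
K(4*F, 188) - 1*14019 = (224 + 188 + 4*(-22/3)) - 1*14019 = (224 + 188 - 88/3) - 14019 = 1148/3 - 14019 = -40909/3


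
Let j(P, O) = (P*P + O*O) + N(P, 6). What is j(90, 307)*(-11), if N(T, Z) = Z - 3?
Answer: -1125872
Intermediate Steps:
N(T, Z) = -3 + Z
j(P, O) = 3 + O² + P² (j(P, O) = (P*P + O*O) + (-3 + 6) = (P² + O²) + 3 = (O² + P²) + 3 = 3 + O² + P²)
j(90, 307)*(-11) = (3 + 307² + 90²)*(-11) = (3 + 94249 + 8100)*(-11) = 102352*(-11) = -1125872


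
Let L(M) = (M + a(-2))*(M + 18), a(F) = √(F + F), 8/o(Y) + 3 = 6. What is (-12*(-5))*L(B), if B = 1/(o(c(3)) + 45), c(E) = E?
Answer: 463860/20449 + 309240*I/143 ≈ 22.684 + 2162.5*I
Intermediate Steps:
o(Y) = 8/3 (o(Y) = 8/(-3 + 6) = 8/3)
a(F) = √2*√F (a(F) = √(2*F) = √2*√F)
B = 3/143 (B = 1/(8/3 + 45) = 1/(143/3) = 3/143 ≈ 0.020979)
L(M) = (18 + M)*(M + 2*I) (L(M) = (M + √2*√(-2))*(M + 18) = (M + √2*(I*√2))*(18 + M) = (M + 2*I)*(18 + M) = (18 + M)*(M + 2*I))
(-12*(-5))*L(B) = (-12*(-5))*((3/143)² + 36*I + 2*(3/143)*(9 + I)) = 60*(9/20449 + 36*I + (54/143 + 6*I/143)) = 60*(7731/20449 + 5154*I/143) = 463860/20449 + 309240*I/143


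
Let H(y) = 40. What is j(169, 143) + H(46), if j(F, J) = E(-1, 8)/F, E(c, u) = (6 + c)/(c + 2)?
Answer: 6765/169 ≈ 40.030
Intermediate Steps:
E(c, u) = (6 + c)/(2 + c)
j(F, J) = 5/F (j(F, J) = ((6 - 1)/(2 - 1))/F = (5/1)/F = (1*5)/F = 5/F)
j(169, 143) + H(46) = 5/169 + 40 = 6765/169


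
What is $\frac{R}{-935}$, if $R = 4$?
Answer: $- \frac{4}{935} \approx -0.0042781$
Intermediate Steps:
$\frac{R}{-935} = \frac{1}{-935} \cdot 4 = \left(- \frac{1}{935}\right) 4 = - \frac{4}{935}$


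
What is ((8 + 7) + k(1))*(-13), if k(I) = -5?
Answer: -130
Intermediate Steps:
((8 + 7) + k(1))*(-13) = ((8 + 7) - 5)*(-13) = (15 - 5)*(-13) = 10*(-13) = -130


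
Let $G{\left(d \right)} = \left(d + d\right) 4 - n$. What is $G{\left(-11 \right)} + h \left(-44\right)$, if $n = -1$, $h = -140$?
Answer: $6073$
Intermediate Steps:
$G{\left(d \right)} = 1 + 8 d$ ($G{\left(d \right)} = \left(d + d\right) 4 - -1 = 2 d 4 + 1 = 8 d + 1 = 1 + 8 d$)
$G{\left(-11 \right)} + h \left(-44\right) = \left(1 + 8 \left(-11\right)\right) - -6160 = \left(1 - 88\right) + 6160 = -87 + 6160 = 6073$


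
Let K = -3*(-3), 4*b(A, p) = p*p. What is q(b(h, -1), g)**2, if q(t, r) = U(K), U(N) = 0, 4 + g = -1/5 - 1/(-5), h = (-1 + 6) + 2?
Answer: 0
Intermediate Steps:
h = 7 (h = 5 + 2 = 7)
b(A, p) = p**2/4 (b(A, p) = (p*p)/4 = p**2/4)
K = 9
g = -4 (g = -4 + (-1/5 - 1/(-5)) = -4 + (-1*1/5 - 1*(-1/5)) = -4 + (-1/5 + 1/5) = -4 + 0 = -4)
q(t, r) = 0
q(b(h, -1), g)**2 = 0**2 = 0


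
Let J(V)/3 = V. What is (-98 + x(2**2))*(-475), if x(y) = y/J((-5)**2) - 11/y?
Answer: 573971/12 ≈ 47831.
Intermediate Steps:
J(V) = 3*V
x(y) = -11/y + y/75 (x(y) = y/((3*(-5)**2)) - 11/y = y/((3*25)) - 11/y = y/75 - 11/y = -11/y + y/75)
(-98 + x(2**2))*(-475) = (-98 + (-11/(2**2) + (1/75)*2**2))*(-475) = (-98 + (-11/4 + (1/75)*4))*(-475) = (-98 + (-11*1/4 + 4/75))*(-475) = (-98 + (-11/4 + 4/75))*(-475) = (-98 - 809/300)*(-475) = -30209/300*(-475) = 573971/12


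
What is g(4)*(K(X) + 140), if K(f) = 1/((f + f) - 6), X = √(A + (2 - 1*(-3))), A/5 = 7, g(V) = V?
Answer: 17366/31 + 4*√10/31 ≈ 560.60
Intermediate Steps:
A = 35 (A = 5*7 = 35)
X = 2*√10 (X = √(35 + (2 - 1*(-3))) = √(35 + (2 + 3)) = √(35 + 5) = √40 = 2*√10 ≈ 6.3246)
K(f) = 1/(-6 + 2*f) (K(f) = 1/(2*f - 6) = 1/(-6 + 2*f))
g(4)*(K(X) + 140) = 4*(1/(2*(-3 + 2*√10)) + 140) = 4*(140 + 1/(2*(-3 + 2*√10))) = 560 + 2/(-3 + 2*√10)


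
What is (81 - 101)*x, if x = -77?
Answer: 1540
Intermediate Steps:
(81 - 101)*x = (81 - 101)*(-77) = -20*(-77) = 1540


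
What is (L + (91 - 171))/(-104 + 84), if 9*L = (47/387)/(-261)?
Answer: 72725087/18181260 ≈ 4.0000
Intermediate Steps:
L = -47/909063 (L = ((47/387)/(-261))/9 = ((47*(1/387))*(-1/261))/9 = ((47/387)*(-1/261))/9 = (1/9)*(-47/101007) = -47/909063 ≈ -5.1702e-5)
(L + (91 - 171))/(-104 + 84) = (-47/909063 + (91 - 171))/(-104 + 84) = (-47/909063 - 80)/(-20) = -72725087/909063*(-1/20) = 72725087/18181260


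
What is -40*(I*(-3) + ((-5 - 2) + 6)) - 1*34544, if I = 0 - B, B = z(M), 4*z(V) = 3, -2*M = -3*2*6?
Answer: -34594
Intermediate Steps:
M = 18 (M = -(-3*2)*6/2 = -(-3)*6 = -½*(-36) = 18)
z(V) = ¾ (z(V) = (¼)*3 = ¾)
B = ¾ ≈ 0.75000
I = -¾ (I = 0 - 1*¾ = 0 - ¾ = -¾ ≈ -0.75000)
-40*(I*(-3) + ((-5 - 2) + 6)) - 1*34544 = -40*(-¾*(-3) + ((-5 - 2) + 6)) - 1*34544 = -40*(9/4 + (-7 + 6)) - 34544 = -40*(9/4 - 1) - 34544 = -40*5/4 - 34544 = -50 - 34544 = -34594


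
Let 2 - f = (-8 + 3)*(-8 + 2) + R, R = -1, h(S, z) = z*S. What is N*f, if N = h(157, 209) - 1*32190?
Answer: -16821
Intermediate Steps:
h(S, z) = S*z
f = -27 (f = 2 - ((-8 + 3)*(-8 + 2) - 1) = 2 - (-5*(-6) - 1) = 2 - (30 - 1) = 2 - 1*29 = 2 - 29 = -27)
N = 623 (N = 157*209 - 1*32190 = 32813 - 32190 = 623)
N*f = 623*(-27) = -16821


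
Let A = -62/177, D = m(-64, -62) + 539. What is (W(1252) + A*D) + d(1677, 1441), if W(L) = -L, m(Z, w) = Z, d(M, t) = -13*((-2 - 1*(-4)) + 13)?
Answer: -285569/177 ≈ -1613.4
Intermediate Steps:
d(M, t) = -195 (d(M, t) = -13*((-2 + 4) + 13) = -13*(2 + 13) = -13*15 = -195)
D = 475 (D = -64 + 539 = 475)
A = -62/177 (A = -62*1/177 = -62/177 ≈ -0.35028)
(W(1252) + A*D) + d(1677, 1441) = (-1*1252 - 62/177*475) - 195 = (-1252 - 29450/177) - 195 = -251054/177 - 195 = -285569/177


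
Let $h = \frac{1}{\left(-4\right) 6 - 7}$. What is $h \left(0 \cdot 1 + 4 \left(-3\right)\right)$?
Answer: $\frac{12}{31} \approx 0.3871$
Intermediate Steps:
$h = - \frac{1}{31}$ ($h = \frac{1}{-24 - 7} = \frac{1}{-31} = - \frac{1}{31} \approx -0.032258$)
$h \left(0 \cdot 1 + 4 \left(-3\right)\right) = - \frac{0 \cdot 1 + 4 \left(-3\right)}{31} = - \frac{0 - 12}{31} = \left(- \frac{1}{31}\right) \left(-12\right) = \frac{12}{31}$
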